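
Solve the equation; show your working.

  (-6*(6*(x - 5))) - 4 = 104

Step 1. [(-6*(6*(x - 5))) - 4 = 104] 4 comes off first (add 4) ⇒ sub: -6*(6*(x - 5)) = 108.
Step 2. [-6*(6*(x - 5)) = 108] leading coefficient -6: divide by -6 ⇒ div: 6*(x - 5) = -18.
Step 3. [6*(x - 5) = -18] 6·(inner) — divide through by 6. So div: x - 5 = -3.
Step 4. [x - 5 = -3] 5 comes off first (add 5) ⇒ sub: x = 2.

Answer: x ∈ {2}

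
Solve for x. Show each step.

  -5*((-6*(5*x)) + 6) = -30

Step 1. [-5*((-6*(5*x)) + 6) = -30] divide by the outer -5. So div: (-6*(5*x)) + 6 = 6.
Step 2. [(-6*(5*x)) + 6 = 6] the outer +6 inverts by subtracting 6 ⇒ sub: -6*(5*x) = 0.
Step 3. [-6*(5*x) = 0] -6·(inner) — divide through by -6 ⇒ div: 5*x = 0.
Step 4. [5*x = 0] 5·(inner) — divide through by 5. So div: x = 0.

Answer: x ∈ {0}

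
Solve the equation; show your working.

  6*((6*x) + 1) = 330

Step 1. [6*((6*x) + 1) = 330] 6 out front; divide by 6. So div: (6*x) + 1 = 55.
Step 2. [(6*x) + 1 = 55] subtract 1: x sits inside (… + 1) ⇒ sub: 6*x = 54.
Step 3. [6*x = 54] 6·(inner) — divide through by 6 ⇒ div: x = 9.

Answer: x ∈ {9}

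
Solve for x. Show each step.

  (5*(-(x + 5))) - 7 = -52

Step 1. [(5*(-(x + 5))) - 7 = -52] peel the -7: add 7 from each side. So sub: 5*(-(x + 5)) = -45.
Step 2. [5*(-(x + 5)) = -45] LHS = 5·(…); ÷5 both sides ⇒ div: -(x + 5) = -9.
Step 3. [-(x + 5) = -9] LHS negated; negate both sides, so neg: x + 5 = 9.
Step 4. [x + 5 = 9] peel the +5: subtract 5 from each side ⇒ sub: x = 4.

Answer: x ∈ {4}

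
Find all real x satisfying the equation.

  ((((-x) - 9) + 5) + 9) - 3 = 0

Step 1. [((((-x) - 9) + 5) + 9) - 3 = 0] the outer -3 inverts by adding 3 ⇒ sub: (((-x) - 9) + 5) + 9 = 3.
Step 2. [(((-x) - 9) + 5) + 9 = 3] subtract 9: x sits inside (… + 9), so sub: ((-x) - 9) + 5 = -6.
Step 3. [((-x) - 9) + 5 = -6] subtract 5: x sits inside (… + 5). So sub: (-x) - 9 = -11.
Step 4. [(-x) - 9 = -11] peel the -9: add 9 from each side. So sub: -x = -2.
Step 5. [-x = -2] flip signs both sides. So neg: x = 2.

Answer: x ∈ {2}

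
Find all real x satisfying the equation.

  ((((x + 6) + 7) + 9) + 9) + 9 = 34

Step 1. [((((x + 6) + 7) + 9) + 9) + 9 = 34] the outer +9 inverts by subtracting 9 ⇒ sub: (((x + 6) + 7) + 9) + 9 = 25.
Step 2. [(((x + 6) + 7) + 9) + 9 = 25] 9 comes off first (subtract 9). So sub: ((x + 6) + 7) + 9 = 16.
Step 3. [((x + 6) + 7) + 9 = 16] +9 is outermost — subtract 9 both sides, so sub: (x + 6) + 7 = 7.
Step 4. [(x + 6) + 7 = 7] peel the +7: subtract 7 from each side, so sub: x + 6 = 0.
Step 5. [x + 6 = 0] subtract 6: x sits inside (… + 6), so sub: x = -6.

Answer: x ∈ {-6}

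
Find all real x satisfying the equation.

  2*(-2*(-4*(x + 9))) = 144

Step 1. [2*(-2*(-4*(x + 9))) = 144] 2·(inner) — divide through by 2. So div: -2*(-4*(x + 9)) = 72.
Step 2. [-2*(-4*(x + 9)) = 72] -2·(inner) — divide through by -2, so div: -4*(x + 9) = -36.
Step 3. [-4*(x + 9) = -36] divide by the outer -4, so div: x + 9 = 9.
Step 4. [x + 9 = 9] 9 comes off first (subtract 9) ⇒ sub: x = 0.

Answer: x ∈ {0}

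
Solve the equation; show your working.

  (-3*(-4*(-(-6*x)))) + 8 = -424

Step 1. [(-3*(-4*(-(-6*x)))) + 8 = -424] 8 comes off first (subtract 8) ⇒ sub: -3*(-4*(-(-6*x))) = -432.
Step 2. [-3*(-4*(-(-6*x))) = -432] -3 out front; divide by -3. So div: -4*(-(-6*x)) = 144.
Step 3. [-4*(-(-6*x)) = 144] divide by the outer -4. So div: -(-6*x) = -36.
Step 4. [-(-6*x) = -36] LHS negated; negate both sides, so neg: -6*x = 36.
Step 5. [-6*x = 36] -6·(inner) — divide through by -6 ⇒ div: x = -6.

Answer: x ∈ {-6}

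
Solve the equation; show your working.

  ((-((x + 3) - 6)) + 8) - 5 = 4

Step 1. [((-((x + 3) - 6)) + 8) - 5 = 4] the outer -5 inverts by adding 5, so sub: (-((x + 3) - 6)) + 8 = 9.
Step 2. [(-((x + 3) - 6)) + 8 = 9] peel the +8: subtract 8 from each side, so sub: -((x + 3) - 6) = 1.
Step 3. [-((x + 3) - 6) = 1] leading − — multiply by −1 ⇒ neg: (x + 3) - 6 = -1.
Step 4. [(x + 3) - 6 = -1] the outer -6 inverts by adding 6. So sub: x + 3 = 5.
Step 5. [x + 3 = 5] +3 is outermost — subtract 3 both sides. So sub: x = 2.

Answer: x ∈ {2}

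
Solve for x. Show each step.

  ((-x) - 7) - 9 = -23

Step 1. [((-x) - 7) - 9 = -23] peel the -9: add 9 from each side ⇒ sub: (-x) - 7 = -14.
Step 2. [(-x) - 7 = -14] add 7: x sits inside (… - 7). So sub: -x = -7.
Step 3. [-x = -7] flip signs both sides, so neg: x = 7.

Answer: x ∈ {7}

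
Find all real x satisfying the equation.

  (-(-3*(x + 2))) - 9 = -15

Step 1. [(-(-3*(x + 2))) - 9 = -15] peel the -9: add 9 from each side, so sub: -(-3*(x + 2)) = -6.
Step 2. [-(-3*(x + 2)) = -6] LHS negated; negate both sides. So neg: -3*(x + 2) = 6.
Step 3. [-3*(x + 2) = 6] LHS = -3·(…); ÷-3 both sides. So div: x + 2 = -2.
Step 4. [x + 2 = -2] 2 comes off first (subtract 2). So sub: x = -4.

Answer: x ∈ {-4}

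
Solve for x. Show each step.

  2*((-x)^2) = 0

Step 1. [2*((-x)^2) = 0] divide by the outer 2. So div: (-x)^2 = 0.
Step 2. [(-x)^2 = 0] LHS squared, RHS 0 ≥ 0: apply √ (±). So sqrt: -x = 0.
Step 3. [-x = 0] leading − — multiply by −1 ⇒ neg: x = 0.

Answer: x ∈ {0}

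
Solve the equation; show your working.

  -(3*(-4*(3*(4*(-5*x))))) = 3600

Step 1. [-(3*(-4*(3*(4*(-5*x))))) = 3600] flip signs both sides. So neg: 3*(-4*(3*(4*(-5*x)))) = -3600.
Step 2. [3*(-4*(3*(4*(-5*x)))) = -3600] LHS = 3·(…); ÷3 both sides, so div: -4*(3*(4*(-5*x))) = -1200.
Step 3. [-4*(3*(4*(-5*x))) = -1200] -4 out front; divide by -4. So div: 3*(4*(-5*x)) = 300.
Step 4. [3*(4*(-5*x)) = 300] divide by the outer 3. So div: 4*(-5*x) = 100.
Step 5. [4*(-5*x) = 100] divide by the outer 4, so div: -5*x = 25.
Step 6. [-5*x = 25] divide by the outer -5, so div: x = -5.

Answer: x ∈ {-5}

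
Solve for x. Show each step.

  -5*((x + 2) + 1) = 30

Step 1. [-5*((x + 2) + 1) = 30] -5 out front; divide by -5, so div: (x + 2) + 1 = -6.
Step 2. [(x + 2) + 1 = -6] +1 is outermost — subtract 1 both sides, so sub: x + 2 = -7.
Step 3. [x + 2 = -7] +2 is outermost — subtract 2 both sides. So sub: x = -9.

Answer: x ∈ {-9}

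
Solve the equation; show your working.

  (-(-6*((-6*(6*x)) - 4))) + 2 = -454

Step 1. [(-(-6*((-6*(6*x)) - 4))) + 2 = -454] +2 is outermost — subtract 2 both sides. So sub: -(-6*((-6*(6*x)) - 4)) = -456.
Step 2. [-(-6*((-6*(6*x)) - 4)) = -456] LHS negated; negate both sides ⇒ neg: -6*((-6*(6*x)) - 4) = 456.
Step 3. [-6*((-6*(6*x)) - 4) = 456] LHS = -6·(…); ÷-6 both sides, so div: (-6*(6*x)) - 4 = -76.
Step 4. [(-6*(6*x)) - 4 = -76] 4 comes off first (add 4) ⇒ sub: -6*(6*x) = -72.
Step 5. [-6*(6*x) = -72] -6·(inner) — divide through by -6 ⇒ div: 6*x = 12.
Step 6. [6*x = 12] leading coefficient 6: divide by 6, so div: x = 2.

Answer: x ∈ {2}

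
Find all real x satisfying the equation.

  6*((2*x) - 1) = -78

Step 1. [6*((2*x) - 1) = -78] 6 out front; divide by 6. So div: (2*x) - 1 = -13.
Step 2. [(2*x) - 1 = -13] 1 comes off first (add 1), so sub: 2*x = -12.
Step 3. [2*x = -12] leading coefficient 2: divide by 2, so div: x = -6.

Answer: x ∈ {-6}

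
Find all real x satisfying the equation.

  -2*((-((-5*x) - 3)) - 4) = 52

Step 1. [-2*((-((-5*x) - 3)) - 4) = 52] leading coefficient -2: divide by -2. So div: (-((-5*x) - 3)) - 4 = -26.
Step 2. [(-((-5*x) - 3)) - 4 = -26] add 4: x sits inside (… - 4) ⇒ sub: -((-5*x) - 3) = -22.
Step 3. [-((-5*x) - 3) = -22] leading − — multiply by −1. So neg: (-5*x) - 3 = 22.
Step 4. [(-5*x) - 3 = 22] -3 is outermost — add 3 both sides. So sub: -5*x = 25.
Step 5. [-5*x = 25] divide by the outer -5, so div: x = -5.

Answer: x ∈ {-5}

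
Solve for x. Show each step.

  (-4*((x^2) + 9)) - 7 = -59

Step 1. [(-4*((x^2) + 9)) - 7 = -59] the outer -7 inverts by adding 7. So sub: -4*((x^2) + 9) = -52.
Step 2. [-4*((x^2) + 9) = -52] leading coefficient -4: divide by -4. So div: (x^2) + 9 = 13.
Step 3. [(x^2) + 9 = 13] peel the +9: subtract 9 from each side, so sub: x^2 = 4.
Step 4. [x^2 = 4] √ both sides: 4 ≥ 0 gives two branches ⇒ sqrt: x = 2 or -2.

Answer: x ∈ {-2, 2}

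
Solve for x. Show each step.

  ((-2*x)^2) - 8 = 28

Step 1. [((-2*x)^2) - 8 = 28] peel the -8: add 8 from each side. So sub: (-2*x)^2 = 36.
Step 2. [(-2*x)^2 = 36] √ both sides: 36 ≥ 0 gives two branches. So sqrt: -2*x = 6 or -6.
Step 3. [-2*x = 6 or -6] leading coefficient -2: divide by -2 ⇒ div: x = -3 or 3.

Answer: x ∈ {-3, 3}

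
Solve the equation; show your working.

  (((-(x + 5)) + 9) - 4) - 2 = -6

Step 1. [(((-(x + 5)) + 9) - 4) - 2 = -6] peel the -2: add 2 from each side ⇒ sub: ((-(x + 5)) + 9) - 4 = -4.
Step 2. [((-(x + 5)) + 9) - 4 = -4] -4 is outermost — add 4 both sides, so sub: (-(x + 5)) + 9 = 0.
Step 3. [(-(x + 5)) + 9 = 0] +9 is outermost — subtract 9 both sides. So sub: -(x + 5) = -9.
Step 4. [-(x + 5) = -9] LHS negated; negate both sides. So neg: x + 5 = 9.
Step 5. [x + 5 = 9] peel the +5: subtract 5 from each side, so sub: x = 4.

Answer: x ∈ {4}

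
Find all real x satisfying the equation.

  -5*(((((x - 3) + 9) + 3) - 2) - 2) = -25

Step 1. [-5*(((((x - 3) + 9) + 3) - 2) - 2) = -25] -5·(inner) — divide through by -5. So div: ((((x - 3) + 9) + 3) - 2) - 2 = 5.
Step 2. [((((x - 3) + 9) + 3) - 2) - 2 = 5] the outer -2 inverts by adding 2. So sub: (((x - 3) + 9) + 3) - 2 = 7.
Step 3. [(((x - 3) + 9) + 3) - 2 = 7] peel the -2: add 2 from each side. So sub: ((x - 3) + 9) + 3 = 9.
Step 4. [((x - 3) + 9) + 3 = 9] 3 comes off first (subtract 3). So sub: (x - 3) + 9 = 6.
Step 5. [(x - 3) + 9 = 6] the outer +9 inverts by subtracting 9, so sub: x - 3 = -3.
Step 6. [x - 3 = -3] peel the -3: add 3 from each side ⇒ sub: x = 0.

Answer: x ∈ {0}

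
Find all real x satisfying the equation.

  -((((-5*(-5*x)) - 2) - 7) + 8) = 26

Step 1. [-((((-5*(-5*x)) - 2) - 7) + 8) = 26] leading − — multiply by −1 ⇒ neg: (((-5*(-5*x)) - 2) - 7) + 8 = -26.
Step 2. [(((-5*(-5*x)) - 2) - 7) + 8 = -26] the outer +8 inverts by subtracting 8. So sub: ((-5*(-5*x)) - 2) - 7 = -34.
Step 3. [((-5*(-5*x)) - 2) - 7 = -34] add 7: x sits inside (… - 7), so sub: (-5*(-5*x)) - 2 = -27.
Step 4. [(-5*(-5*x)) - 2 = -27] peel the -2: add 2 from each side, so sub: -5*(-5*x) = -25.
Step 5. [-5*(-5*x) = -25] -5 out front; divide by -5 ⇒ div: -5*x = 5.
Step 6. [-5*x = 5] -5·(inner) — divide through by -5 ⇒ div: x = -1.

Answer: x ∈ {-1}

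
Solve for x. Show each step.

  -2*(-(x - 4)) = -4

Step 1. [-2*(-(x - 4)) = -4] divide by the outer -2 ⇒ div: -(x - 4) = 2.
Step 2. [-(x - 4) = 2] LHS negated; negate both sides ⇒ neg: x - 4 = -2.
Step 3. [x - 4 = -2] peel the -4: add 4 from each side. So sub: x = 2.

Answer: x ∈ {2}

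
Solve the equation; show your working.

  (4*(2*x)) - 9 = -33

Step 1. [(4*(2*x)) - 9 = -33] peel the -9: add 9 from each side, so sub: 4*(2*x) = -24.
Step 2. [4*(2*x) = -24] 4·(inner) — divide through by 4, so div: 2*x = -6.
Step 3. [2*x = -6] LHS = 2·(…); ÷2 both sides ⇒ div: x = -3.

Answer: x ∈ {-3}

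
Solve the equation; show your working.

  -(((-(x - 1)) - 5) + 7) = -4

Step 1. [-(((-(x - 1)) - 5) + 7) = -4] flip signs both sides ⇒ neg: ((-(x - 1)) - 5) + 7 = 4.
Step 2. [((-(x - 1)) - 5) + 7 = 4] +7 is outermost — subtract 7 both sides ⇒ sub: (-(x - 1)) - 5 = -3.
Step 3. [(-(x - 1)) - 5 = -3] peel the -5: add 5 from each side. So sub: -(x - 1) = 2.
Step 4. [-(x - 1) = 2] leading − — multiply by −1, so neg: x - 1 = -2.
Step 5. [x - 1 = -2] peel the -1: add 1 from each side, so sub: x = -1.

Answer: x ∈ {-1}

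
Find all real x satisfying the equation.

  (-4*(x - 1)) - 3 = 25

Step 1. [(-4*(x - 1)) - 3 = 25] 3 comes off first (add 3). So sub: -4*(x - 1) = 28.
Step 2. [-4*(x - 1) = 28] LHS = -4·(…); ÷-4 both sides ⇒ div: x - 1 = -7.
Step 3. [x - 1 = -7] peel the -1: add 1 from each side, so sub: x = -6.

Answer: x ∈ {-6}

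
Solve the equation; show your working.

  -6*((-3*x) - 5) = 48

Step 1. [-6*((-3*x) - 5) = 48] leading coefficient -6: divide by -6. So div: (-3*x) - 5 = -8.
Step 2. [(-3*x) - 5 = -8] add 5: x sits inside (… - 5) ⇒ sub: -3*x = -3.
Step 3. [-3*x = -3] LHS = -3·(…); ÷-3 both sides, so div: x = 1.

Answer: x ∈ {1}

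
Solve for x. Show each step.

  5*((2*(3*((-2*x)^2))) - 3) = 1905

Step 1. [5*((2*(3*((-2*x)^2))) - 3) = 1905] 5·(inner) — divide through by 5 ⇒ div: (2*(3*((-2*x)^2))) - 3 = 381.
Step 2. [(2*(3*((-2*x)^2))) - 3 = 381] the outer -3 inverts by adding 3, so sub: 2*(3*((-2*x)^2)) = 384.
Step 3. [2*(3*((-2*x)^2)) = 384] 2 out front; divide by 2, so div: 3*((-2*x)^2) = 192.
Step 4. [3*((-2*x)^2) = 192] divide by the outer 3 ⇒ div: (-2*x)^2 = 64.
Step 5. [(-2*x)^2 = 64] 64 ≥ 0, LHS is (·)² — take ±√. So sqrt: -2*x = 8 or -8.
Step 6. [-2*x = 8 or -8] leading coefficient -2: divide by -2, so div: x = -4 or 4.

Answer: x ∈ {-4, 4}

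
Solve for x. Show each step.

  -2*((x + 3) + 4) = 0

Step 1. [-2*((x + 3) + 4) = 0] -2 out front; divide by -2. So div: (x + 3) + 4 = 0.
Step 2. [(x + 3) + 4 = 0] +4 is outermost — subtract 4 both sides, so sub: x + 3 = -4.
Step 3. [x + 3 = -4] subtract 3: x sits inside (… + 3), so sub: x = -7.

Answer: x ∈ {-7}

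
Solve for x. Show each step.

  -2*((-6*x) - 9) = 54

Step 1. [-2*((-6*x) - 9) = 54] leading coefficient -2: divide by -2, so div: (-6*x) - 9 = -27.
Step 2. [(-6*x) - 9 = -27] -9 is outermost — add 9 both sides. So sub: -6*x = -18.
Step 3. [-6*x = -18] leading coefficient -6: divide by -6. So div: x = 3.

Answer: x ∈ {3}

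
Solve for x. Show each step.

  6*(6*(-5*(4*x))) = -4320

Step 1. [6*(6*(-5*(4*x))) = -4320] 6 out front; divide by 6 ⇒ div: 6*(-5*(4*x)) = -720.
Step 2. [6*(-5*(4*x)) = -720] divide by the outer 6. So div: -5*(4*x) = -120.
Step 3. [-5*(4*x) = -120] -5 out front; divide by -5. So div: 4*x = 24.
Step 4. [4*x = 24] leading coefficient 4: divide by 4, so div: x = 6.

Answer: x ∈ {6}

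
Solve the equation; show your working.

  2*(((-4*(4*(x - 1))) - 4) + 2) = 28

Step 1. [2*(((-4*(4*(x - 1))) - 4) + 2) = 28] leading coefficient 2: divide by 2, so div: ((-4*(4*(x - 1))) - 4) + 2 = 14.
Step 2. [((-4*(4*(x - 1))) - 4) + 2 = 14] 2 comes off first (subtract 2). So sub: (-4*(4*(x - 1))) - 4 = 12.
Step 3. [(-4*(4*(x - 1))) - 4 = 12] -4 divides every term; factor it out. So factor: (4*(x - 1)) + 1 = -3.
Step 4. [(4*(x - 1)) + 1 = -3] 1 comes off first (subtract 1) ⇒ sub: 4*(x - 1) = -4.
Step 5. [4*(x - 1) = -4] 4 out front; divide by 4, so div: x - 1 = -1.
Step 6. [x - 1 = -1] the outer -1 inverts by adding 1, so sub: x = 0.

Answer: x ∈ {0}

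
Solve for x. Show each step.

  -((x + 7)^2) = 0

Step 1. [-((x + 7)^2) = 0] LHS negated; negate both sides. So neg: (x + 7)^2 = 0.
Step 2. [(x + 7)^2 = 0] 0 ≥ 0, LHS is (·)² — take ±√ ⇒ sqrt: x + 7 = 0.
Step 3. [x + 7 = 0] 7 comes off first (subtract 7), so sub: x = -7.

Answer: x ∈ {-7}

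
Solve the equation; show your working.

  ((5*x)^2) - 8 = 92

Step 1. [((5*x)^2) - 8 = 92] the outer -8 inverts by adding 8 ⇒ sub: (5*x)^2 = 100.
Step 2. [(5*x)^2 = 100] 100 ≥ 0, LHS is (·)² — take ±√. So sqrt: 5*x = 10 or -10.
Step 3. [5*x = 10 or -10] LHS = 5·(…); ÷5 both sides ⇒ div: x = 2 or -2.

Answer: x ∈ {-2, 2}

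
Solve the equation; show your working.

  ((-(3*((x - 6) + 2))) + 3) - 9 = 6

Step 1. [((-(3*((x - 6) + 2))) + 3) - 9 = 6] 9 comes off first (add 9) ⇒ sub: (-(3*((x - 6) + 2))) + 3 = 15.
Step 2. [(-(3*((x - 6) + 2))) + 3 = 15] subtract 3: x sits inside (… + 3). So sub: -(3*((x - 6) + 2)) = 12.
Step 3. [-(3*((x - 6) + 2)) = 12] flip signs both sides ⇒ neg: 3*((x - 6) + 2) = -12.
Step 4. [3*((x - 6) + 2) = -12] 3·(inner) — divide through by 3, so div: (x - 6) + 2 = -4.
Step 5. [(x - 6) + 2 = -4] the outer +2 inverts by subtracting 2 ⇒ sub: x - 6 = -6.
Step 6. [x - 6 = -6] peel the -6: add 6 from each side ⇒ sub: x = 0.

Answer: x ∈ {0}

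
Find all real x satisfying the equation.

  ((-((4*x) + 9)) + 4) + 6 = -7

Step 1. [((-((4*x) + 9)) + 4) + 6 = -7] +6 is outermost — subtract 6 both sides, so sub: (-((4*x) + 9)) + 4 = -13.
Step 2. [(-((4*x) + 9)) + 4 = -13] the outer +4 inverts by subtracting 4. So sub: -((4*x) + 9) = -17.
Step 3. [-((4*x) + 9) = -17] LHS negated; negate both sides, so neg: (4*x) + 9 = 17.
Step 4. [(4*x) + 9 = 17] 9 comes off first (subtract 9), so sub: 4*x = 8.
Step 5. [4*x = 8] leading coefficient 4: divide by 4, so div: x = 2.

Answer: x ∈ {2}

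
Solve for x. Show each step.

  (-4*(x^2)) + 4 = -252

Step 1. [(-4*(x^2)) + 4 = -252] -4 divides every term; factor it out. So factor: (x^2) - 1 = 63.
Step 2. [(x^2) - 1 = 63] peel the -1: add 1 from each side. So sub: x^2 = 64.
Step 3. [x^2 = 64] 64 ≥ 0, LHS is (·)² — take ±√, so sqrt: x = 8 or -8.

Answer: x ∈ {-8, 8}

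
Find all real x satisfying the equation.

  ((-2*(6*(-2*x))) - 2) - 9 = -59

Step 1. [((-2*(6*(-2*x))) - 2) - 9 = -59] -9 is outermost — add 9 both sides, so sub: (-2*(6*(-2*x))) - 2 = -50.
Step 2. [(-2*(6*(-2*x))) - 2 = -50] the outer -2 inverts by adding 2 ⇒ sub: -2*(6*(-2*x)) = -48.
Step 3. [-2*(6*(-2*x)) = -48] -2·(inner) — divide through by -2 ⇒ div: 6*(-2*x) = 24.
Step 4. [6*(-2*x) = 24] leading coefficient 6: divide by 6, so div: -2*x = 4.
Step 5. [-2*x = 4] -2·(inner) — divide through by -2. So div: x = -2.

Answer: x ∈ {-2}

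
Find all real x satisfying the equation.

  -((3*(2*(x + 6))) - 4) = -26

Step 1. [-((3*(2*(x + 6))) - 4) = -26] flip signs both sides. So neg: (3*(2*(x + 6))) - 4 = 26.
Step 2. [(3*(2*(x + 6))) - 4 = 26] 4 comes off first (add 4), so sub: 3*(2*(x + 6)) = 30.
Step 3. [3*(2*(x + 6)) = 30] 3 out front; divide by 3. So div: 2*(x + 6) = 10.
Step 4. [2*(x + 6) = 10] leading coefficient 2: divide by 2, so div: x + 6 = 5.
Step 5. [x + 6 = 5] the outer +6 inverts by subtracting 6, so sub: x = -1.

Answer: x ∈ {-1}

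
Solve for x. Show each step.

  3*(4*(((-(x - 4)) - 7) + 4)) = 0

Step 1. [3*(4*(((-(x - 4)) - 7) + 4)) = 0] LHS = 3·(…); ÷3 both sides, so div: 4*(((-(x - 4)) - 7) + 4) = 0.
Step 2. [4*(((-(x - 4)) - 7) + 4) = 0] LHS = 4·(…); ÷4 both sides. So div: ((-(x - 4)) - 7) + 4 = 0.
Step 3. [((-(x - 4)) - 7) + 4 = 0] peel the +4: subtract 4 from each side. So sub: (-(x - 4)) - 7 = -4.
Step 4. [(-(x - 4)) - 7 = -4] 7 comes off first (add 7). So sub: -(x - 4) = 3.
Step 5. [-(x - 4) = 3] flip signs both sides ⇒ neg: x - 4 = -3.
Step 6. [x - 4 = -3] add 4: x sits inside (… - 4) ⇒ sub: x = 1.

Answer: x ∈ {1}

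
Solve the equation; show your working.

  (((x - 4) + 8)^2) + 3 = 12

Step 1. [(((x - 4) + 8)^2) + 3 = 12] subtract 3: x sits inside (… + 3) ⇒ sub: ((x - 4) + 8)^2 = 9.
Step 2. [((x - 4) + 8)^2 = 9] √ both sides: 9 ≥ 0 gives two branches, so sqrt: (x - 4) + 8 = 3 or -3.
Step 3. [(x - 4) + 8 = 3 or -3] 8 comes off first (subtract 8), so sub: x - 4 = -5 or -11.
Step 4. [x - 4 = -5 or -11] peel the -4: add 4 from each side ⇒ sub: x = -1 or -7.

Answer: x ∈ {-7, -1}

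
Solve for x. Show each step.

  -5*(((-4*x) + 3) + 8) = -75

Step 1. [-5*(((-4*x) + 3) + 8) = -75] leading coefficient -5: divide by -5 ⇒ div: ((-4*x) + 3) + 8 = 15.
Step 2. [((-4*x) + 3) + 8 = 15] subtract 8: x sits inside (… + 8), so sub: (-4*x) + 3 = 7.
Step 3. [(-4*x) + 3 = 7] subtract 3: x sits inside (… + 3) ⇒ sub: -4*x = 4.
Step 4. [-4*x = 4] divide by the outer -4, so div: x = -1.

Answer: x ∈ {-1}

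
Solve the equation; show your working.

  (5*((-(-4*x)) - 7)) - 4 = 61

Step 1. [(5*((-(-4*x)) - 7)) - 4 = 61] the outer -4 inverts by adding 4 ⇒ sub: 5*((-(-4*x)) - 7) = 65.
Step 2. [5*((-(-4*x)) - 7) = 65] LHS = 5·(…); ÷5 both sides. So div: (-(-4*x)) - 7 = 13.
Step 3. [(-(-4*x)) - 7 = 13] 7 comes off first (add 7), so sub: -(-4*x) = 20.
Step 4. [-(-4*x) = 20] leading − — multiply by −1 ⇒ neg: -4*x = -20.
Step 5. [-4*x = -20] leading coefficient -4: divide by -4. So div: x = 5.

Answer: x ∈ {5}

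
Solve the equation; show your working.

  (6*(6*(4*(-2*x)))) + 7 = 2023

Step 1. [(6*(6*(4*(-2*x)))) + 7 = 2023] subtract 7: x sits inside (… + 7), so sub: 6*(6*(4*(-2*x))) = 2016.
Step 2. [6*(6*(4*(-2*x))) = 2016] 6·(inner) — divide through by 6. So div: 6*(4*(-2*x)) = 336.
Step 3. [6*(4*(-2*x)) = 336] 6 out front; divide by 6. So div: 4*(-2*x) = 56.
Step 4. [4*(-2*x) = 56] 4·(inner) — divide through by 4 ⇒ div: -2*x = 14.
Step 5. [-2*x = 14] leading coefficient -2: divide by -2 ⇒ div: x = -7.

Answer: x ∈ {-7}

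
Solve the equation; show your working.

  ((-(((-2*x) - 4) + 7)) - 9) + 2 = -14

Step 1. [((-(((-2*x) - 4) + 7)) - 9) + 2 = -14] +2 is outermost — subtract 2 both sides ⇒ sub: (-(((-2*x) - 4) + 7)) - 9 = -16.
Step 2. [(-(((-2*x) - 4) + 7)) - 9 = -16] 9 comes off first (add 9), so sub: -(((-2*x) - 4) + 7) = -7.
Step 3. [-(((-2*x) - 4) + 7) = -7] leading − — multiply by −1 ⇒ neg: ((-2*x) - 4) + 7 = 7.
Step 4. [((-2*x) - 4) + 7 = 7] 7 comes off first (subtract 7) ⇒ sub: (-2*x) - 4 = 0.
Step 5. [(-2*x) - 4 = 0] add 4: x sits inside (… - 4), so sub: -2*x = 4.
Step 6. [-2*x = 4] -2·(inner) — divide through by -2. So div: x = -2.

Answer: x ∈ {-2}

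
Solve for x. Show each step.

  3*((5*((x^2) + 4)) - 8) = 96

Step 1. [3*((5*((x^2) + 4)) - 8) = 96] 3 out front; divide by 3, so div: (5*((x^2) + 4)) - 8 = 32.
Step 2. [(5*((x^2) + 4)) - 8 = 32] add 8: x sits inside (… - 8) ⇒ sub: 5*((x^2) + 4) = 40.
Step 3. [5*((x^2) + 4) = 40] divide by the outer 5. So div: (x^2) + 4 = 8.
Step 4. [(x^2) + 4 = 8] peel the +4: subtract 4 from each side ⇒ sub: x^2 = 4.
Step 5. [x^2 = 4] √ both sides: 4 ≥ 0 gives two branches ⇒ sqrt: x = 2 or -2.

Answer: x ∈ {-2, 2}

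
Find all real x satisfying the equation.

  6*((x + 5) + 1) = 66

Step 1. [6*((x + 5) + 1) = 66] 6 out front; divide by 6 ⇒ div: (x + 5) + 1 = 11.
Step 2. [(x + 5) + 1 = 11] peel the +1: subtract 1 from each side, so sub: x + 5 = 10.
Step 3. [x + 5 = 10] the outer +5 inverts by subtracting 5. So sub: x = 5.

Answer: x ∈ {5}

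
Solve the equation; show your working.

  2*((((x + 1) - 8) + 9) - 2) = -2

Step 1. [2*((((x + 1) - 8) + 9) - 2) = -2] LHS = 2·(…); ÷2 both sides, so div: (((x + 1) - 8) + 9) - 2 = -1.
Step 2. [(((x + 1) - 8) + 9) - 2 = -1] add 2: x sits inside (… - 2). So sub: ((x + 1) - 8) + 9 = 1.
Step 3. [((x + 1) - 8) + 9 = 1] 9 comes off first (subtract 9). So sub: (x + 1) - 8 = -8.
Step 4. [(x + 1) - 8 = -8] peel the -8: add 8 from each side, so sub: x + 1 = 0.
Step 5. [x + 1 = 0] peel the +1: subtract 1 from each side. So sub: x = -1.

Answer: x ∈ {-1}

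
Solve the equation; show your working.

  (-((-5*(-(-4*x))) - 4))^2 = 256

Step 1. [(-((-5*(-(-4*x))) - 4))^2 = 256] √ both sides: 256 ≥ 0 gives two branches ⇒ sqrt: -((-5*(-(-4*x))) - 4) = 16 or -16.
Step 2. [-((-5*(-(-4*x))) - 4) = 16 or -16] flip signs both sides, so neg: (-5*(-(-4*x))) - 4 = -16 or 16.
Step 3. [(-5*(-(-4*x))) - 4 = -16 or 16] 4 comes off first (add 4), so sub: -5*(-(-4*x)) = -12 or 20.
Step 4. [-5*(-(-4*x)) = -12 or 20] LHS = -5·(…); ÷-5 both sides, so div: -(-4*x) = 12/5 or -4.
Step 5. [-(-4*x) = 12/5 or -4] leading − — multiply by −1 ⇒ neg: -4*x = -12/5 or 4.
Step 6. [-4*x = -12/5 or 4] divide by the outer -4. So div: x = 3/5 or -1.

Answer: x ∈ {-1, 3/5}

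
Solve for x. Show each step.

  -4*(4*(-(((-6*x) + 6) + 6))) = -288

Step 1. [-4*(4*(-(((-6*x) + 6) + 6))) = -288] LHS = -4·(…); ÷-4 both sides, so div: 4*(-(((-6*x) + 6) + 6)) = 72.
Step 2. [4*(-(((-6*x) + 6) + 6)) = 72] LHS = 4·(…); ÷4 both sides. So div: -(((-6*x) + 6) + 6) = 18.
Step 3. [-(((-6*x) + 6) + 6) = 18] leading − — multiply by −1. So neg: ((-6*x) + 6) + 6 = -18.
Step 4. [((-6*x) + 6) + 6 = -18] subtract 6: x sits inside (… + 6) ⇒ sub: (-6*x) + 6 = -24.
Step 5. [(-6*x) + 6 = -24] +6 is outermost — subtract 6 both sides. So sub: -6*x = -30.
Step 6. [-6*x = -30] leading coefficient -6: divide by -6 ⇒ div: x = 5.

Answer: x ∈ {5}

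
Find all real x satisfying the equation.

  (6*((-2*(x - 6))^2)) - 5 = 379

Step 1. [(6*((-2*(x - 6))^2)) - 5 = 379] add 5: x sits inside (… - 5) ⇒ sub: 6*((-2*(x - 6))^2) = 384.
Step 2. [6*((-2*(x - 6))^2) = 384] divide by the outer 6 ⇒ div: (-2*(x - 6))^2 = 64.
Step 3. [(-2*(x - 6))^2 = 64] LHS squared, RHS 64 ≥ 0: apply √ (±), so sqrt: -2*(x - 6) = 8 or -8.
Step 4. [-2*(x - 6) = 8 or -8] LHS = -2·(…); ÷-2 both sides, so div: x - 6 = -4 or 4.
Step 5. [x - 6 = -4 or 4] -6 is outermost — add 6 both sides ⇒ sub: x = 2 or 10.

Answer: x ∈ {2, 10}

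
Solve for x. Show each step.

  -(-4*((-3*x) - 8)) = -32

Step 1. [-(-4*((-3*x) - 8)) = -32] flip signs both sides ⇒ neg: -4*((-3*x) - 8) = 32.
Step 2. [-4*((-3*x) - 8) = 32] LHS = -4·(…); ÷-4 both sides. So div: (-3*x) - 8 = -8.
Step 3. [(-3*x) - 8 = -8] peel the -8: add 8 from each side ⇒ sub: -3*x = 0.
Step 4. [-3*x = 0] divide by the outer -3 ⇒ div: x = 0.

Answer: x ∈ {0}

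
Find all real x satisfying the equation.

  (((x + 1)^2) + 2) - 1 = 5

Step 1. [(((x + 1)^2) + 2) - 1 = 5] -1 is outermost — add 1 both sides ⇒ sub: ((x + 1)^2) + 2 = 6.
Step 2. [((x + 1)^2) + 2 = 6] subtract 2: x sits inside (… + 2), so sub: (x + 1)^2 = 4.
Step 3. [(x + 1)^2 = 4] √ both sides: 4 ≥ 0 gives two branches. So sqrt: x + 1 = 2 or -2.
Step 4. [x + 1 = 2 or -2] the outer +1 inverts by subtracting 1 ⇒ sub: x = 1 or -3.

Answer: x ∈ {-3, 1}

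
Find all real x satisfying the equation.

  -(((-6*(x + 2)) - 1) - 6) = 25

Step 1. [-(((-6*(x + 2)) - 1) - 6) = 25] flip signs both sides, so neg: ((-6*(x + 2)) - 1) - 6 = -25.
Step 2. [((-6*(x + 2)) - 1) - 6 = -25] the outer -6 inverts by adding 6 ⇒ sub: (-6*(x + 2)) - 1 = -19.
Step 3. [(-6*(x + 2)) - 1 = -19] the outer -1 inverts by adding 1 ⇒ sub: -6*(x + 2) = -18.
Step 4. [-6*(x + 2) = -18] LHS = -6·(…); ÷-6 both sides, so div: x + 2 = 3.
Step 5. [x + 2 = 3] the outer +2 inverts by subtracting 2 ⇒ sub: x = 1.

Answer: x ∈ {1}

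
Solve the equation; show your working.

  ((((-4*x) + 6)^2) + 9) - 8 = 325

Step 1. [((((-4*x) + 6)^2) + 9) - 8 = 325] peel the -8: add 8 from each side. So sub: (((-4*x) + 6)^2) + 9 = 333.
Step 2. [(((-4*x) + 6)^2) + 9 = 333] 9 comes off first (subtract 9) ⇒ sub: ((-4*x) + 6)^2 = 324.
Step 3. [((-4*x) + 6)^2 = 324] 324 ≥ 0, LHS is (·)² — take ±√ ⇒ sqrt: (-4*x) + 6 = 18 or -18.
Step 4. [(-4*x) + 6 = 18 or -18] +6 is outermost — subtract 6 both sides ⇒ sub: -4*x = 12 or -24.
Step 5. [-4*x = 12 or -24] LHS = -4·(…); ÷-4 both sides, so div: x = -3 or 6.

Answer: x ∈ {-3, 6}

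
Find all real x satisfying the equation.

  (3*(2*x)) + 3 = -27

Step 1. [(3*(2*x)) + 3 = -27] peel the +3: subtract 3 from each side. So sub: 3*(2*x) = -30.
Step 2. [3*(2*x) = -30] divide by the outer 3. So div: 2*x = -10.
Step 3. [2*x = -10] 2·(inner) — divide through by 2 ⇒ div: x = -5.

Answer: x ∈ {-5}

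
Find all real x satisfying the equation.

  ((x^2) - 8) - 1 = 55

Step 1. [((x^2) - 8) - 1 = 55] -1 is outermost — add 1 both sides ⇒ sub: (x^2) - 8 = 56.
Step 2. [(x^2) - 8 = 56] the outer -8 inverts by adding 8. So sub: x^2 = 64.
Step 3. [x^2 = 64] 64 ≥ 0, LHS is (·)² — take ±√ ⇒ sqrt: x = 8 or -8.

Answer: x ∈ {-8, 8}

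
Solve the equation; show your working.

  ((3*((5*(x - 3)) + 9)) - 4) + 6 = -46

Step 1. [((3*((5*(x - 3)) + 9)) - 4) + 6 = -46] +6 is outermost — subtract 6 both sides ⇒ sub: (3*((5*(x - 3)) + 9)) - 4 = -52.
Step 2. [(3*((5*(x - 3)) + 9)) - 4 = -52] -4 is outermost — add 4 both sides, so sub: 3*((5*(x - 3)) + 9) = -48.
Step 3. [3*((5*(x - 3)) + 9) = -48] divide by the outer 3. So div: (5*(x - 3)) + 9 = -16.
Step 4. [(5*(x - 3)) + 9 = -16] the outer +9 inverts by subtracting 9, so sub: 5*(x - 3) = -25.
Step 5. [5*(x - 3) = -25] LHS = 5·(…); ÷5 both sides ⇒ div: x - 3 = -5.
Step 6. [x - 3 = -5] -3 is outermost — add 3 both sides. So sub: x = -2.

Answer: x ∈ {-2}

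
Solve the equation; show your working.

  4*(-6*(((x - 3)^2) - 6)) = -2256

Step 1. [4*(-6*(((x - 3)^2) - 6)) = -2256] LHS = 4·(…); ÷4 both sides, so div: -6*(((x - 3)^2) - 6) = -564.
Step 2. [-6*(((x - 3)^2) - 6) = -564] divide by the outer -6, so div: ((x - 3)^2) - 6 = 94.
Step 3. [((x - 3)^2) - 6 = 94] the outer -6 inverts by adding 6, so sub: (x - 3)^2 = 100.
Step 4. [(x - 3)^2 = 100] √ both sides: 100 ≥ 0 gives two branches. So sqrt: x - 3 = 10 or -10.
Step 5. [x - 3 = 10 or -10] -3 is outermost — add 3 both sides. So sub: x = 13 or -7.

Answer: x ∈ {-7, 13}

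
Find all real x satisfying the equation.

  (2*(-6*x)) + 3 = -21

Step 1. [(2*(-6*x)) + 3 = -21] subtract 3: x sits inside (… + 3) ⇒ sub: 2*(-6*x) = -24.
Step 2. [2*(-6*x) = -24] 2 out front; divide by 2, so div: -6*x = -12.
Step 3. [-6*x = -12] leading coefficient -6: divide by -6 ⇒ div: x = 2.

Answer: x ∈ {2}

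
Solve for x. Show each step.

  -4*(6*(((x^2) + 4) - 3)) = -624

Step 1. [-4*(6*(((x^2) + 4) - 3)) = -624] -4·(inner) — divide through by -4, so div: 6*(((x^2) + 4) - 3) = 156.
Step 2. [6*(((x^2) + 4) - 3) = 156] 6 out front; divide by 6, so div: ((x^2) + 4) - 3 = 26.
Step 3. [((x^2) + 4) - 3 = 26] the outer -3 inverts by adding 3. So sub: (x^2) + 4 = 29.
Step 4. [(x^2) + 4 = 29] 4 comes off first (subtract 4). So sub: x^2 = 25.
Step 5. [x^2 = 25] √ both sides: 25 ≥ 0 gives two branches ⇒ sqrt: x = 5 or -5.

Answer: x ∈ {-5, 5}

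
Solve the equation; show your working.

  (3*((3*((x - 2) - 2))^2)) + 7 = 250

Step 1. [(3*((3*((x - 2) - 2))^2)) + 7 = 250] subtract 7: x sits inside (… + 7). So sub: 3*((3*((x - 2) - 2))^2) = 243.
Step 2. [3*((3*((x - 2) - 2))^2) = 243] leading coefficient 3: divide by 3, so div: (3*((x - 2) - 2))^2 = 81.
Step 3. [(3*((x - 2) - 2))^2 = 81] LHS squared, RHS 81 ≥ 0: apply √ (±), so sqrt: 3*((x - 2) - 2) = 9 or -9.
Step 4. [3*((x - 2) - 2) = 9 or -9] 3·(inner) — divide through by 3 ⇒ div: (x - 2) - 2 = 3 or -3.
Step 5. [(x - 2) - 2 = 3 or -3] 2 comes off first (add 2), so sub: x - 2 = 5 or -1.
Step 6. [x - 2 = 5 or -1] the outer -2 inverts by adding 2. So sub: x = 7 or 1.

Answer: x ∈ {1, 7}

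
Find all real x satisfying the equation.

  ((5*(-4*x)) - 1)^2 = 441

Step 1. [((5*(-4*x)) - 1)^2 = 441] 441 ≥ 0, LHS is (·)² — take ±√, so sqrt: (5*(-4*x)) - 1 = 21 or -21.
Step 2. [(5*(-4*x)) - 1 = 21 or -21] the outer -1 inverts by adding 1 ⇒ sub: 5*(-4*x) = 22 or -20.
Step 3. [5*(-4*x) = 22 or -20] 5 out front; divide by 5, so div: -4*x = 22/5 or -4.
Step 4. [-4*x = 22/5 or -4] divide by the outer -4 ⇒ div: x = -11/10 or 1.

Answer: x ∈ {-11/10, 1}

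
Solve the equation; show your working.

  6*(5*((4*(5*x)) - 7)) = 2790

Step 1. [6*(5*((4*(5*x)) - 7)) = 2790] LHS = 6·(…); ÷6 both sides. So div: 5*((4*(5*x)) - 7) = 465.
Step 2. [5*((4*(5*x)) - 7) = 465] leading coefficient 5: divide by 5, so div: (4*(5*x)) - 7 = 93.
Step 3. [(4*(5*x)) - 7 = 93] 7 comes off first (add 7). So sub: 4*(5*x) = 100.
Step 4. [4*(5*x) = 100] divide by the outer 4. So div: 5*x = 25.
Step 5. [5*x = 25] 5·(inner) — divide through by 5. So div: x = 5.

Answer: x ∈ {5}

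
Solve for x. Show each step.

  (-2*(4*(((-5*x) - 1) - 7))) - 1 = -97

Step 1. [(-2*(4*(((-5*x) - 1) - 7))) - 1 = -97] 1 comes off first (add 1), so sub: -2*(4*(((-5*x) - 1) - 7)) = -96.
Step 2. [-2*(4*(((-5*x) - 1) - 7)) = -96] -2 out front; divide by -2, so div: 4*(((-5*x) - 1) - 7) = 48.
Step 3. [4*(((-5*x) - 1) - 7) = 48] 4 out front; divide by 4, so div: ((-5*x) - 1) - 7 = 12.
Step 4. [((-5*x) - 1) - 7 = 12] peel the -7: add 7 from each side ⇒ sub: (-5*x) - 1 = 19.
Step 5. [(-5*x) - 1 = 19] add 1: x sits inside (… - 1), so sub: -5*x = 20.
Step 6. [-5*x = 20] divide by the outer -5 ⇒ div: x = -4.

Answer: x ∈ {-4}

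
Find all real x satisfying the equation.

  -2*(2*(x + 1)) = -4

Step 1. [-2*(2*(x + 1)) = -4] -2 out front; divide by -2 ⇒ div: 2*(x + 1) = 2.
Step 2. [2*(x + 1) = 2] LHS = 2·(…); ÷2 both sides. So div: x + 1 = 1.
Step 3. [x + 1 = 1] 1 comes off first (subtract 1) ⇒ sub: x = 0.

Answer: x ∈ {0}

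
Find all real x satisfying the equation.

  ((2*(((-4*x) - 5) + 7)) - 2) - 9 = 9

Step 1. [((2*(((-4*x) - 5) + 7)) - 2) - 9 = 9] 9 comes off first (add 9) ⇒ sub: (2*(((-4*x) - 5) + 7)) - 2 = 18.
Step 2. [(2*(((-4*x) - 5) + 7)) - 2 = 18] 2 | LHS and 2 | 18: pull 2 out, so factor: (((-4*x) - 5) + 7) - 1 = 9.
Step 3. [(((-4*x) - 5) + 7) - 1 = 9] add 1: x sits inside (… - 1) ⇒ sub: ((-4*x) - 5) + 7 = 10.
Step 4. [((-4*x) - 5) + 7 = 10] 7 comes off first (subtract 7). So sub: (-4*x) - 5 = 3.
Step 5. [(-4*x) - 5 = 3] add 5: x sits inside (… - 5) ⇒ sub: -4*x = 8.
Step 6. [-4*x = 8] -4 out front; divide by -4, so div: x = -2.

Answer: x ∈ {-2}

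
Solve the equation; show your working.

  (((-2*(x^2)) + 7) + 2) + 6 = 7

Step 1. [(((-2*(x^2)) + 7) + 2) + 6 = 7] peel the +6: subtract 6 from each side ⇒ sub: ((-2*(x^2)) + 7) + 2 = 1.
Step 2. [((-2*(x^2)) + 7) + 2 = 1] the outer +2 inverts by subtracting 2. So sub: (-2*(x^2)) + 7 = -1.
Step 3. [(-2*(x^2)) + 7 = -1] peel the +7: subtract 7 from each side ⇒ sub: -2*(x^2) = -8.
Step 4. [-2*(x^2) = -8] -2·(inner) — divide through by -2, so div: x^2 = 4.
Step 5. [x^2 = 4] √ both sides: 4 ≥ 0 gives two branches. So sqrt: x = 2 or -2.

Answer: x ∈ {-2, 2}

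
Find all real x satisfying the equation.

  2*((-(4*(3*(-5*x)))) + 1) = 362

Step 1. [2*((-(4*(3*(-5*x)))) + 1) = 362] LHS = 2·(…); ÷2 both sides, so div: (-(4*(3*(-5*x)))) + 1 = 181.
Step 2. [(-(4*(3*(-5*x)))) + 1 = 181] subtract 1: x sits inside (… + 1), so sub: -(4*(3*(-5*x))) = 180.
Step 3. [-(4*(3*(-5*x))) = 180] LHS negated; negate both sides ⇒ neg: 4*(3*(-5*x)) = -180.
Step 4. [4*(3*(-5*x)) = -180] 4 out front; divide by 4, so div: 3*(-5*x) = -45.
Step 5. [3*(-5*x) = -45] leading coefficient 3: divide by 3. So div: -5*x = -15.
Step 6. [-5*x = -15] LHS = -5·(…); ÷-5 both sides ⇒ div: x = 3.

Answer: x ∈ {3}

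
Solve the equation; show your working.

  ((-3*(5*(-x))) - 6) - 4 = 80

Step 1. [((-3*(5*(-x))) - 6) - 4 = 80] -4 is outermost — add 4 both sides ⇒ sub: (-3*(5*(-x))) - 6 = 84.
Step 2. [(-3*(5*(-x))) - 6 = 84] common factor -3 (LHS and 84) — divide through ⇒ factor: (5*(-x)) + 2 = -28.
Step 3. [(5*(-x)) + 2 = -28] the outer +2 inverts by subtracting 2 ⇒ sub: 5*(-x) = -30.
Step 4. [5*(-x) = -30] LHS = 5·(…); ÷5 both sides, so div: -x = -6.
Step 5. [-x = -6] LHS negated; negate both sides, so neg: x = 6.

Answer: x ∈ {6}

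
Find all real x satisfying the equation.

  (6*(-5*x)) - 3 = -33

Step 1. [(6*(-5*x)) - 3 = -33] add 3: x sits inside (… - 3) ⇒ sub: 6*(-5*x) = -30.
Step 2. [6*(-5*x) = -30] 6 out front; divide by 6 ⇒ div: -5*x = -5.
Step 3. [-5*x = -5] -5·(inner) — divide through by -5. So div: x = 1.

Answer: x ∈ {1}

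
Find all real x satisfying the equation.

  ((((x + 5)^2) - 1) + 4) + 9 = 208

Step 1. [((((x + 5)^2) - 1) + 4) + 9 = 208] +9 is outermost — subtract 9 both sides, so sub: (((x + 5)^2) - 1) + 4 = 199.
Step 2. [(((x + 5)^2) - 1) + 4 = 199] 4 comes off first (subtract 4). So sub: ((x + 5)^2) - 1 = 195.
Step 3. [((x + 5)^2) - 1 = 195] add 1: x sits inside (… - 1), so sub: (x + 5)^2 = 196.
Step 4. [(x + 5)^2 = 196] LHS squared, RHS 196 ≥ 0: apply √ (±). So sqrt: x + 5 = 14 or -14.
Step 5. [x + 5 = 14 or -14] +5 is outermost — subtract 5 both sides, so sub: x = 9 or -19.

Answer: x ∈ {-19, 9}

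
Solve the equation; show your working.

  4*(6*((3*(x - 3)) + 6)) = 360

Step 1. [4*(6*((3*(x - 3)) + 6)) = 360] LHS = 4·(…); ÷4 both sides, so div: 6*((3*(x - 3)) + 6) = 90.
Step 2. [6*((3*(x - 3)) + 6) = 90] 6 out front; divide by 6. So div: (3*(x - 3)) + 6 = 15.
Step 3. [(3*(x - 3)) + 6 = 15] subtract 6: x sits inside (… + 6) ⇒ sub: 3*(x - 3) = 9.
Step 4. [3*(x - 3) = 9] 3·(inner) — divide through by 3. So div: x - 3 = 3.
Step 5. [x - 3 = 3] add 3: x sits inside (… - 3). So sub: x = 6.

Answer: x ∈ {6}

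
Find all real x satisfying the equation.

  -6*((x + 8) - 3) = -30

Step 1. [-6*((x + 8) - 3) = -30] LHS = -6·(…); ÷-6 both sides. So div: (x + 8) - 3 = 5.
Step 2. [(x + 8) - 3 = 5] add 3: x sits inside (… - 3), so sub: x + 8 = 8.
Step 3. [x + 8 = 8] the outer +8 inverts by subtracting 8, so sub: x = 0.

Answer: x ∈ {0}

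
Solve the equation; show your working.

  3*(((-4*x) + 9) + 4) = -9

Step 1. [3*(((-4*x) + 9) + 4) = -9] 3 out front; divide by 3, so div: ((-4*x) + 9) + 4 = -3.
Step 2. [((-4*x) + 9) + 4 = -3] 4 comes off first (subtract 4) ⇒ sub: (-4*x) + 9 = -7.
Step 3. [(-4*x) + 9 = -7] peel the +9: subtract 9 from each side. So sub: -4*x = -16.
Step 4. [-4*x = -16] -4·(inner) — divide through by -4 ⇒ div: x = 4.

Answer: x ∈ {4}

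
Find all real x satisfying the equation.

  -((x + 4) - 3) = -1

Step 1. [-((x + 4) - 3) = -1] leading − — multiply by −1, so neg: (x + 4) - 3 = 1.
Step 2. [(x + 4) - 3 = 1] the outer -3 inverts by adding 3, so sub: x + 4 = 4.
Step 3. [x + 4 = 4] 4 comes off first (subtract 4), so sub: x = 0.

Answer: x ∈ {0}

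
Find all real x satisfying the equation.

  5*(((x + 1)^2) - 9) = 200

Step 1. [5*(((x + 1)^2) - 9) = 200] 5·(inner) — divide through by 5 ⇒ div: ((x + 1)^2) - 9 = 40.
Step 2. [((x + 1)^2) - 9 = 40] peel the -9: add 9 from each side. So sub: (x + 1)^2 = 49.
Step 3. [(x + 1)^2 = 49] 49 ≥ 0, LHS is (·)² — take ±√, so sqrt: x + 1 = 7 or -7.
Step 4. [x + 1 = 7 or -7] subtract 1: x sits inside (… + 1). So sub: x = 6 or -8.

Answer: x ∈ {-8, 6}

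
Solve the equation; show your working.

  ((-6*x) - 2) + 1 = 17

Step 1. [((-6*x) - 2) + 1 = 17] peel the +1: subtract 1 from each side ⇒ sub: (-6*x) - 2 = 16.
Step 2. [(-6*x) - 2 = 16] add 2: x sits inside (… - 2) ⇒ sub: -6*x = 18.
Step 3. [-6*x = 18] leading coefficient -6: divide by -6. So div: x = -3.

Answer: x ∈ {-3}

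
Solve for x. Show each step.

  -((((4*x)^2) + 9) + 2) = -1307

Step 1. [-((((4*x)^2) + 9) + 2) = -1307] LHS negated; negate both sides ⇒ neg: (((4*x)^2) + 9) + 2 = 1307.
Step 2. [(((4*x)^2) + 9) + 2 = 1307] +2 is outermost — subtract 2 both sides, so sub: ((4*x)^2) + 9 = 1305.
Step 3. [((4*x)^2) + 9 = 1305] peel the +9: subtract 9 from each side, so sub: (4*x)^2 = 1296.
Step 4. [(4*x)^2 = 1296] LHS squared, RHS 1296 ≥ 0: apply √ (±), so sqrt: 4*x = 36 or -36.
Step 5. [4*x = 36 or -36] 4 out front; divide by 4, so div: x = 9 or -9.

Answer: x ∈ {-9, 9}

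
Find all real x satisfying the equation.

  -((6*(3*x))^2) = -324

Step 1. [-((6*(3*x))^2) = -324] LHS negated; negate both sides. So neg: (6*(3*x))^2 = 324.
Step 2. [(6*(3*x))^2 = 324] √ both sides: 324 ≥ 0 gives two branches, so sqrt: 6*(3*x) = 18 or -18.
Step 3. [6*(3*x) = 18 or -18] divide by the outer 6. So div: 3*x = 3 or -3.
Step 4. [3*x = 3 or -3] 3 out front; divide by 3. So div: x = 1 or -1.

Answer: x ∈ {-1, 1}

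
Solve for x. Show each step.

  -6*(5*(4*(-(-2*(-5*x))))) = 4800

Step 1. [-6*(5*(4*(-(-2*(-5*x))))) = 4800] divide by the outer -6. So div: 5*(4*(-(-2*(-5*x)))) = -800.
Step 2. [5*(4*(-(-2*(-5*x)))) = -800] LHS = 5·(…); ÷5 both sides, so div: 4*(-(-2*(-5*x))) = -160.
Step 3. [4*(-(-2*(-5*x))) = -160] 4 out front; divide by 4. So div: -(-2*(-5*x)) = -40.
Step 4. [-(-2*(-5*x)) = -40] leading − — multiply by −1, so neg: -2*(-5*x) = 40.
Step 5. [-2*(-5*x) = 40] -2 out front; divide by -2, so div: -5*x = -20.
Step 6. [-5*x = -20] LHS = -5·(…); ÷-5 both sides. So div: x = 4.

Answer: x ∈ {4}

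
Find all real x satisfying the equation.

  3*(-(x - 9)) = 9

Step 1. [3*(-(x - 9)) = 9] 3 out front; divide by 3 ⇒ div: -(x - 9) = 3.
Step 2. [-(x - 9) = 3] leading − — multiply by −1. So neg: x - 9 = -3.
Step 3. [x - 9 = -3] -9 is outermost — add 9 both sides. So sub: x = 6.

Answer: x ∈ {6}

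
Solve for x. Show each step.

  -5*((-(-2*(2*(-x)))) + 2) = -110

Step 1. [-5*((-(-2*(2*(-x)))) + 2) = -110] leading coefficient -5: divide by -5. So div: (-(-2*(2*(-x)))) + 2 = 22.
Step 2. [(-(-2*(2*(-x)))) + 2 = 22] 2 comes off first (subtract 2), so sub: -(-2*(2*(-x))) = 20.
Step 3. [-(-2*(2*(-x))) = 20] flip signs both sides. So neg: -2*(2*(-x)) = -20.
Step 4. [-2*(2*(-x)) = -20] -2·(inner) — divide through by -2 ⇒ div: 2*(-x) = 10.
Step 5. [2*(-x) = 10] LHS = 2·(…); ÷2 both sides. So div: -x = 5.
Step 6. [-x = 5] LHS negated; negate both sides. So neg: x = -5.

Answer: x ∈ {-5}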